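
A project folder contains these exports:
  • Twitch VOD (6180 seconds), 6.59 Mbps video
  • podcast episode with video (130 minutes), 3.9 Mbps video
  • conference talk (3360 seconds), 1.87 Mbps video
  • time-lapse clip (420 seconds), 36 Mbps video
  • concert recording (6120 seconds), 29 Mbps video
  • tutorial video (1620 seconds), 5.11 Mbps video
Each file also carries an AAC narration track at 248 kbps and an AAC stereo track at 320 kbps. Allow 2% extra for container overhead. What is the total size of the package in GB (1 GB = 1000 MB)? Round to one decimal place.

37.3 GB

Audio total: 248 + 320 = 568 kbps = 0.568 Mbps.
Twitch VOD: 7.158 Mbps × 6180 s × 1.02 = 45121.2 Mb
podcast episode with video: 4.468 Mbps × 7800 s × 1.02 = 35547.4 Mb
conference talk: 2.438 Mbps × 3360 s × 1.02 = 8355.5 Mb
time-lapse clip: 36.568 Mbps × 420 s × 1.02 = 15665.7 Mb
concert recording: 29.568 Mbps × 6120 s × 1.02 = 184575.3 Mb
tutorial video: 5.678 Mbps × 1620 s × 1.02 = 9382.3 Mb
Total: 298647.4 Mb = 37330.9 MB.
= 37.33 GB.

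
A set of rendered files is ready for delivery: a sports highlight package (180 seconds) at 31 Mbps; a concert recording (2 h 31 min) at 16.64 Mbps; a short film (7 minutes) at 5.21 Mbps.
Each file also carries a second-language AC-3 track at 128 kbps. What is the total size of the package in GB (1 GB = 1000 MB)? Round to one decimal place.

20.0 GB

Audio: 128 kbps = 0.128 Mbps.
sports highlight package: 31.128 Mbps × 180 s = 5603.0 Mb
concert recording: 16.768 Mbps × 9060 s = 151918.1 Mb
short film: 5.338 Mbps × 420 s = 2242.0 Mb
Total: 159763.1 Mb = 19970.4 MB.
= 19.97 GB.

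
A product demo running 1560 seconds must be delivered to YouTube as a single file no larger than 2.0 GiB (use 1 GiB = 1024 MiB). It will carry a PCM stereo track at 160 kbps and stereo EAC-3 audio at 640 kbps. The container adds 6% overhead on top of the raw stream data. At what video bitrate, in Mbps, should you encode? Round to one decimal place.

9.6 Mbps

Budget: 2.0 GiB = 17179.9 Mb.
Stream payload after overhead: 17179.9 / 1.06 = 16207.4 Mb.
Total bitrate budget: 16207.4 Mb / 1560 s = 10.389 Mbps.
Audio total: 160 + 640 = 800 kbps = 0.800 Mbps.
Video: 10.389 − 0.800 = 9.589 Mbps.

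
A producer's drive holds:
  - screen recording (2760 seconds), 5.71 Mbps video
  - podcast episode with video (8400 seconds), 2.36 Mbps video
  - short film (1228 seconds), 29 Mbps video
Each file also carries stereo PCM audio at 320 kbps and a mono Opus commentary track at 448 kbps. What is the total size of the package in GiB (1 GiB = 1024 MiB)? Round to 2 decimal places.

Audio total: 320 + 448 = 768 kbps = 0.768 Mbps.
screen recording: 6.478 Mbps × 2760 s = 17879.3 Mb
podcast episode with video: 3.128 Mbps × 8400 s = 26275.2 Mb
short film: 29.768 Mbps × 1228 s = 36555.1 Mb
Total: 80709.6 Mb = 10088.7 MB.
= 9.396 GiB.

9.40 GiB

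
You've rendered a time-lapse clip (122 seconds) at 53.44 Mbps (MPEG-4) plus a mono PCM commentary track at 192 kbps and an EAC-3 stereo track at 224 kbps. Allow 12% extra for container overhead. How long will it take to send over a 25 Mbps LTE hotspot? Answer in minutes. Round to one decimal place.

Audio total: 192 + 224 = 416 kbps = 0.416 Mbps.
Total bitrate: 53.856 Mbps.
File: 53.856 Mbps × 122 s = 6570.4 Mb.
With 12% container overhead: ×1.12. → 7358.9 Mb.
At 25 Mbps: 7358.9 / 25 = 294.4 s ≈ 4.91 minutes.

4.9 minutes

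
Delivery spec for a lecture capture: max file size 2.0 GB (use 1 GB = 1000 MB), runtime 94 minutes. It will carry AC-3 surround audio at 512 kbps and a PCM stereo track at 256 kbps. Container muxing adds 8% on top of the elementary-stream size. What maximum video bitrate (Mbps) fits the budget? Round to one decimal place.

Budget: 2.0 GB = 16000.0 Mb.
Stream payload after overhead: 16000.0 / 1.08 = 14814.8 Mb.
94 min = 5640 s
Total bitrate budget: 14814.8 Mb / 5640 s = 2.627 Mbps.
Audio total: 512 + 256 = 768 kbps = 0.768 Mbps.
Video: 2.627 − 0.768 = 1.859 Mbps.

1.9 Mbps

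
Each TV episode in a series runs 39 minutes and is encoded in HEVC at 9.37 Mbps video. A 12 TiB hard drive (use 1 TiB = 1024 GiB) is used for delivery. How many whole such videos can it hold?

39 min = 2340 s
Per item: 9.370 Mbps × 2340 s = 21,926 Mb = 2,741 MB.
Capacity: 12 TiB = 105,553,116 Mb; 4814.11 items → 4814 complete.

4814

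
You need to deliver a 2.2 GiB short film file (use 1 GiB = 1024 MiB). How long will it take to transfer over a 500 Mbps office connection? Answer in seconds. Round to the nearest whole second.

File: 2.2 GiB = 18897.9 Mb.
At 500 Mbps: 18897.9 / 500 = 37.8 s ≈ 37.8 seconds.

38 seconds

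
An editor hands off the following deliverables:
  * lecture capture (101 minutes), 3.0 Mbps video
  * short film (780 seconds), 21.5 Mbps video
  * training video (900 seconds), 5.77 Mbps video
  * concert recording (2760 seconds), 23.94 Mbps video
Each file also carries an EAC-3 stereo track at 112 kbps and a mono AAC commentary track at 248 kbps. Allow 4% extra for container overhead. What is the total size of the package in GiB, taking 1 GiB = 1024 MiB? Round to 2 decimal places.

13.32 GiB

Audio total: 112 + 248 = 360 kbps = 0.360 Mbps.
lecture capture: 3.360 Mbps × 6060 s × 1.04 = 21176.1 Mb
short film: 21.860 Mbps × 780 s × 1.04 = 17732.8 Mb
training video: 6.130 Mbps × 900 s × 1.04 = 5737.7 Mb
concert recording: 24.300 Mbps × 2760 s × 1.04 = 69750.7 Mb
Total: 114397.3 Mb = 14299.7 MB.
= 13.32 GiB.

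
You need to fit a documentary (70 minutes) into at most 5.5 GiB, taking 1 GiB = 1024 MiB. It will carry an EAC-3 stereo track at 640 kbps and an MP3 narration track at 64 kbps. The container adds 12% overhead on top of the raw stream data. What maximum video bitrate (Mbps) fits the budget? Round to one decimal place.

Budget: 5.5 GiB = 47244.6 Mb.
Stream payload after overhead: 47244.6 / 1.12 = 42182.7 Mb.
70 min = 4200 s
Total bitrate budget: 42182.7 Mb / 4200 s = 10.044 Mbps.
Audio total: 640 + 64 = 704 kbps = 0.704 Mbps.
Video: 10.044 − 0.704 = 9.340 Mbps.

9.3 Mbps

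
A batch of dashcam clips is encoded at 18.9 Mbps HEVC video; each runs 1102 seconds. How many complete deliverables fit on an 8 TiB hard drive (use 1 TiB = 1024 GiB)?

3378

Per item: 18.900 Mbps × 1102 s = 20,828 Mb = 2,603 MB.
Capacity: 8 TiB = 70,368,744 Mb; 3378.60 items → 3378 complete.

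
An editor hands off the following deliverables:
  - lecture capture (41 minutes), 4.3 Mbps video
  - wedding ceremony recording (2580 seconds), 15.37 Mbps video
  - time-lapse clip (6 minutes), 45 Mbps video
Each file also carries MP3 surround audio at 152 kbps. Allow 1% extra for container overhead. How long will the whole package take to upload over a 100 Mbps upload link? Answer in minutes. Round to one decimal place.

Audio: 152 kbps = 0.152 Mbps.
lecture capture: 4.452 Mbps × 2460 s × 1.01 = 11061.4 Mb
wedding ceremony recording: 15.522 Mbps × 2580 s × 1.01 = 40447.2 Mb
time-lapse clip: 45.152 Mbps × 360 s × 1.01 = 16417.3 Mb
Total: 67925.9 Mb = 8490.7 MB.
At 100 Mbps: 67925.9 / 100 = 679 s ≈ 11.3 minutes.

11.3 minutes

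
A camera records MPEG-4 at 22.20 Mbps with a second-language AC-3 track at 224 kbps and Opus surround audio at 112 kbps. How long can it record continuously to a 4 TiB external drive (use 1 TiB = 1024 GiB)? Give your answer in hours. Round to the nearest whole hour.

434 hours

Audio total: 224 + 112 = 336 kbps = 0.336 Mbps.
Total bitrate: 22.20 + 0.336 = 22.536 Mbps.
Capacity: 4 TiB = 35,184,372 Mb.
Recording time: 35,184,372 / 22.536 = 1,561,252 s ≈ 434 hours.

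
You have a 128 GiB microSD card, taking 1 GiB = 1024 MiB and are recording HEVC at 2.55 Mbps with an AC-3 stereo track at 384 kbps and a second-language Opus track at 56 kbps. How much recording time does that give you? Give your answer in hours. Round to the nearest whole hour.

102 hours

Audio total: 384 + 56 = 440 kbps = 0.440 Mbps.
Total bitrate: 2.55 + 0.440 = 2.990 Mbps.
Capacity: 128 GiB = 1,099,512 Mb.
Recording time: 1,099,512 / 2.990 = 367,730 s ≈ 102 hours.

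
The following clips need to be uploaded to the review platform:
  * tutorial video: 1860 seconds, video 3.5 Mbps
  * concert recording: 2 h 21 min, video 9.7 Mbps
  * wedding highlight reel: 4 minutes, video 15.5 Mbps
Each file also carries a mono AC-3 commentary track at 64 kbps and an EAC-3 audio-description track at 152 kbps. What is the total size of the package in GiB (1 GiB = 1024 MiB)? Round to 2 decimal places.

11.01 GiB

Audio total: 64 + 152 = 216 kbps = 0.216 Mbps.
tutorial video: 3.716 Mbps × 1860 s = 6911.8 Mb
concert recording: 9.916 Mbps × 8460 s = 83889.4 Mb
wedding highlight reel: 15.716 Mbps × 240 s = 3771.8 Mb
Total: 94573.0 Mb = 11821.6 MB.
= 11.01 GiB.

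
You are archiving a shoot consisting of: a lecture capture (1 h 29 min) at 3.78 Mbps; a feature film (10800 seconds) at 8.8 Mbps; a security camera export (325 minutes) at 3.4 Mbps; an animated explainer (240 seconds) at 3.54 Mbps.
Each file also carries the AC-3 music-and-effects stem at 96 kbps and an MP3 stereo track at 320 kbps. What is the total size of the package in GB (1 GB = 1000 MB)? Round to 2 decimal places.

Audio total: 96 + 320 = 416 kbps = 0.416 Mbps.
lecture capture: 4.196 Mbps × 5340 s = 22406.6 Mb
feature film: 9.216 Mbps × 10800 s = 99532.8 Mb
security camera export: 3.816 Mbps × 19500 s = 74412.0 Mb
animated explainer: 3.956 Mbps × 240 s = 949.4 Mb
Total: 197300.9 Mb = 24662.6 MB.
= 24.66 GB.

24.66 GB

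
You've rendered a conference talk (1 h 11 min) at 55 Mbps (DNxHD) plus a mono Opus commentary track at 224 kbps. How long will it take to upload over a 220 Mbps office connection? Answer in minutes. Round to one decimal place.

1 h 11 min = 71 min = 4260 s
Audio: 224 kbps = 0.224 Mbps.
Total bitrate: 55.224 Mbps.
File: 55.224 Mbps × 4260 s = 235254.2 Mb.
At 220 Mbps: 235254.2 / 220 = 1069.3 s ≈ 17.8 minutes.

17.8 minutes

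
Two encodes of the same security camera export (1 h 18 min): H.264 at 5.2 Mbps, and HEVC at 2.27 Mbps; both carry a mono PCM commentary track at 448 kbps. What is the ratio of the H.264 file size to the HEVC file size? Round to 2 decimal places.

2.08

1 h 18 min = 78 min = 4680 s
Audio: 448 kbps = 0.448 Mbps.
H.264: 5.648 Mbps × 4680 s = 26432.6 Mb = 3.304 GB.
HEVC: 2.718 Mbps × 4680 s = 12720.2 Mb = 1.590 GB.
Ratio: 3.304 / 1.590 = 2.078.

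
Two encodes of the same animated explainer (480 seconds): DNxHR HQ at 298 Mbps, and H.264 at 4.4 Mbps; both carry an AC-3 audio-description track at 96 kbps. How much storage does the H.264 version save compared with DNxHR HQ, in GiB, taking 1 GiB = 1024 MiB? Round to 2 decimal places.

16.41 GiB

Audio: 96 kbps = 0.096 Mbps.
DNxHR HQ: 298.096 Mbps × 480 s = 143086.1 Mb = 16.657 GiB.
H.264: 4.496 Mbps × 480 s = 2158.1 Mb = 0.251 GiB.
Saving: 16.657 − 0.251 = 16.406 GiB.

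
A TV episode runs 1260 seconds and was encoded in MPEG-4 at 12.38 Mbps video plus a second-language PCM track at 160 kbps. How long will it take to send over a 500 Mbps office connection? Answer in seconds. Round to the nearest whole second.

32 seconds

Audio: 160 kbps = 0.160 Mbps.
Total bitrate: 12.540 Mbps.
File: 12.540 Mbps × 1260 s = 15800.4 Mb.
At 500 Mbps: 15800.4 / 500 = 31.6 s ≈ 31.6 seconds.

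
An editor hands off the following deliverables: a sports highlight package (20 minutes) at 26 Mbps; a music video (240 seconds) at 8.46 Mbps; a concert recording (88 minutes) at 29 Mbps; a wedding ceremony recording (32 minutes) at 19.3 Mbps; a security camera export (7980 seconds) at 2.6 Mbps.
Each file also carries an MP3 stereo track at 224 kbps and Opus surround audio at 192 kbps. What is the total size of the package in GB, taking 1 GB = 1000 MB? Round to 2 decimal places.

Audio total: 224 + 192 = 416 kbps = 0.416 Mbps.
sports highlight package: 26.416 Mbps × 1200 s = 31699.2 Mb
music video: 8.876 Mbps × 240 s = 2130.2 Mb
concert recording: 29.416 Mbps × 5280 s = 155316.5 Mb
wedding ceremony recording: 19.716 Mbps × 1920 s = 37854.7 Mb
security camera export: 3.016 Mbps × 7980 s = 24067.7 Mb
Total: 251068.3 Mb = 31383.5 MB.
= 31.38 GB.

31.38 GB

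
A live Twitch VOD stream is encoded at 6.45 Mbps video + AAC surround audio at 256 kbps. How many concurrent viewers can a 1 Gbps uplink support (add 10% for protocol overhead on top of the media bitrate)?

Audio: 256 kbps = 0.256 Mbps.
Per-viewer media rate: 6.706 Mbps.
On the wire with 10% overhead: 7.377 Mbps.
1 Gbps = 1,000 Mbps; 1,000 / 7.377 = 135.56 → 135 viewers.

135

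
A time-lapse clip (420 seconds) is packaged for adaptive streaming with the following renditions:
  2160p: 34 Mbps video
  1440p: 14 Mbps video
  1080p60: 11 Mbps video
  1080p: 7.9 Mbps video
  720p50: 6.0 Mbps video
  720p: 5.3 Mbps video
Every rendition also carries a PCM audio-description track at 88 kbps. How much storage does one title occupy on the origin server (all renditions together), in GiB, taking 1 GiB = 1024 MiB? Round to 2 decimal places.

3.85 GiB

Audio: 88 kbps = 0.088 Mbps.
Sum of rendition bitrates: (34+0.088) + (14+0.088) + (11+0.088) + (7.9+0.088) + (6.0+0.088) + (5.3+0.088) = 78.728 Mbps.
× 420 s = 33,066 Mb = 4,133 MB = 3.849 GiB.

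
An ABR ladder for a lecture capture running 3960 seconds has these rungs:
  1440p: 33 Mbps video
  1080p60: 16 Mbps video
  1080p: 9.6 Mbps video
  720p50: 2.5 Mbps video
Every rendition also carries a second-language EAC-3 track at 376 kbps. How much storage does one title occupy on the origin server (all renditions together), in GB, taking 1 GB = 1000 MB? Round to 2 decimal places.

30.99 GB

Audio: 376 kbps = 0.376 Mbps.
Sum of rendition bitrates: (33+0.376) + (16+0.376) + (9.6+0.376) + (2.5+0.376) = 62.604 Mbps.
× 3960 s = 247,912 Mb = 30,989 MB = 30.99 GB.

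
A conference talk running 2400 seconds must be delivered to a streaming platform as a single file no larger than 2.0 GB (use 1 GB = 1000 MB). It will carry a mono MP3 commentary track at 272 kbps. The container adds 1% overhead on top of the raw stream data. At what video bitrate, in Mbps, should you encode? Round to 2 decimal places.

6.33 Mbps

Budget: 2.0 GB = 16000.0 Mb.
Stream payload after overhead: 16000.0 / 1.01 = 15841.6 Mb.
Total bitrate budget: 15841.6 Mb / 2400 s = 6.601 Mbps.
Audio: 272 kbps = 0.272 Mbps.
Video: 6.601 − 0.272 = 6.329 Mbps.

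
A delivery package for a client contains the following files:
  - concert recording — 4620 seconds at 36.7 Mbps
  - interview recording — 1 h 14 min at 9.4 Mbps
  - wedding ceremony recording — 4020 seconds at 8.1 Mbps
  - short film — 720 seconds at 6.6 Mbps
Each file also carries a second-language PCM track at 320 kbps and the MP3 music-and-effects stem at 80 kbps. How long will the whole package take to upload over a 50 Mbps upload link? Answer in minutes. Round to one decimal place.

84.7 minutes

Audio total: 320 + 80 = 400 kbps = 0.400 Mbps.
concert recording: 37.100 Mbps × 4620 s = 171402.0 Mb
interview recording: 9.800 Mbps × 4440 s = 43512.0 Mb
wedding ceremony recording: 8.500 Mbps × 4020 s = 34170.0 Mb
short film: 7.000 Mbps × 720 s = 5040.0 Mb
Total: 254124.0 Mb = 31765.5 MB.
At 50 Mbps: 254124.0 / 50 = 5082 s ≈ 84.7 minutes.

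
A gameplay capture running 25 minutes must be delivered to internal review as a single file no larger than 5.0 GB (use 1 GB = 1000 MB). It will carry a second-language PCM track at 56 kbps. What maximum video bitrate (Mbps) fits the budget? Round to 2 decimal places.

Budget: 5.0 GB = 40000.0 Mb.
25 min = 1500 s
Total bitrate budget: 40000.0 Mb / 1500 s = 26.667 Mbps.
Audio: 56 kbps = 0.056 Mbps.
Video: 26.667 − 0.056 = 26.611 Mbps.

26.61 Mbps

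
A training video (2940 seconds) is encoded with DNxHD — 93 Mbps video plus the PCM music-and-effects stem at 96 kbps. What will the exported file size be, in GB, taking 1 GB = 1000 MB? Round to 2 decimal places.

34.21 GB

Audio: 96 kbps = 0.096 Mbps.
Total bitrate: 93 + 0.096 = 93.096 Mbps.
Stream data: 93.096 Mbps × 2940 s = 273702.2 Mb.
273,702 Mb ÷ 8 = 34,213 MB → 34.21 GB.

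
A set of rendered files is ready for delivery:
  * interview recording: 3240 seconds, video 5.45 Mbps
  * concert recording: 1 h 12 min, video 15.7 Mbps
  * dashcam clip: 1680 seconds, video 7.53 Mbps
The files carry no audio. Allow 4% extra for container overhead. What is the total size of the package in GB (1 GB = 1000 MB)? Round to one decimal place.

interview recording: 5.450 Mbps × 3240 s × 1.04 = 18364.3 Mb
concert recording: 15.700 Mbps × 4320 s × 1.04 = 70537.0 Mb
dashcam clip: 7.530 Mbps × 1680 s × 1.04 = 13156.4 Mb
Total: 102057.7 Mb = 12757.2 MB.
= 12.76 GB.

12.8 GB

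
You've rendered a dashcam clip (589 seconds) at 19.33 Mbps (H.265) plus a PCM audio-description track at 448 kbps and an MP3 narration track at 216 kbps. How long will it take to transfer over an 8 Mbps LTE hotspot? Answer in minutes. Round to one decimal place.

24.5 minutes

Audio total: 448 + 216 = 664 kbps = 0.664 Mbps.
Total bitrate: 19.994 Mbps.
File: 19.994 Mbps × 589 s = 11776.5 Mb.
At 8 Mbps: 11776.5 / 8 = 1472.1 s ≈ 24.5 minutes.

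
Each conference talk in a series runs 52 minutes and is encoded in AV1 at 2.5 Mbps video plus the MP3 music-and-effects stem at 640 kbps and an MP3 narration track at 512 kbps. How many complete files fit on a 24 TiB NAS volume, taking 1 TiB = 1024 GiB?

18527

52 min = 3120 s
Audio total: 640 + 512 = 1152 kbps = 1.152 Mbps.
Total bitrate: 3.652 Mbps.
Per item: 3.652 Mbps × 3120 s = 11,394 Mb = 1,424 MB.
Capacity: 24 TiB = 211,106,233 Mb; 18527.45 items → 18527 complete.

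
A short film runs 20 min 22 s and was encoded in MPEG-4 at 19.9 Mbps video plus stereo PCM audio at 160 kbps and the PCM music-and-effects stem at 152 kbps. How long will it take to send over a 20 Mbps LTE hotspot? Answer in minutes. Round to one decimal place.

20.6 minutes

20 min 22 s = 1222 s
Audio total: 160 + 152 = 312 kbps = 0.312 Mbps.
Total bitrate: 20.212 Mbps.
File: 20.212 Mbps × 1222 s = 24699.1 Mb.
At 20 Mbps: 24699.1 / 20 = 1235.0 s ≈ 20.6 minutes.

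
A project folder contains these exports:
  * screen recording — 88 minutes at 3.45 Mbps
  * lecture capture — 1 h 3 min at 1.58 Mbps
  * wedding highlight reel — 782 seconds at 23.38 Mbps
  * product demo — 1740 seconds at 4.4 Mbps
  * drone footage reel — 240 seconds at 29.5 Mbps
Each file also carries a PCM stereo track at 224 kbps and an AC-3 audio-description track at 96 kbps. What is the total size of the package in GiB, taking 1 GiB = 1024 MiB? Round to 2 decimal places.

Audio total: 224 + 96 = 320 kbps = 0.320 Mbps.
screen recording: 3.770 Mbps × 5280 s = 19905.6 Mb
lecture capture: 1.900 Mbps × 3780 s = 7182.0 Mb
wedding highlight reel: 23.700 Mbps × 782 s = 18533.4 Mb
product demo: 4.720 Mbps × 1740 s = 8212.8 Mb
drone footage reel: 29.820 Mbps × 240 s = 7156.8 Mb
Total: 60990.6 Mb = 7623.8 MB.
= 7.100 GiB.

7.10 GiB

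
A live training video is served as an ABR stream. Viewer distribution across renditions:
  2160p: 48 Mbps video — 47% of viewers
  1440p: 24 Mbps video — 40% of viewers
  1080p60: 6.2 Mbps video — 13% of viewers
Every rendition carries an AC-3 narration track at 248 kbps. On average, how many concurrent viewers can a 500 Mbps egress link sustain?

15

Audio: 248 kbps = 0.248 Mbps.
Average per-viewer bitrate: 0.47×48.248 + 0.40×24.248 + 0.13×6.448 = 33.214 Mbps.
500 Mbps = 500.0 Mbps; 500.0 / 33.214 = 15.05 → 15.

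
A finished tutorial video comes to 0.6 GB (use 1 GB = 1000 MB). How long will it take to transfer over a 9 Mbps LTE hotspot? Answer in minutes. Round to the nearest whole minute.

9 minutes

File: 0.6 GB = 4800.0 Mb.
At 9 Mbps: 4800.0 / 9 = 533.3 s ≈ 8.89 minutes.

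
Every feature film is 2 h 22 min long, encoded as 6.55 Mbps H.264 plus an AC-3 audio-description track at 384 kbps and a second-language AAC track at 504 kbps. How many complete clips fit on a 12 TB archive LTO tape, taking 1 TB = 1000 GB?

1514

2 h 22 min = 142 min = 8520 s
Audio total: 384 + 504 = 888 kbps = 0.888 Mbps.
Total bitrate: 7.438 Mbps.
Per item: 7.438 Mbps × 8520 s = 63,372 Mb = 7,921 MB.
Capacity: 12 TB = 96,000,000 Mb; 1514.87 items → 1514 complete.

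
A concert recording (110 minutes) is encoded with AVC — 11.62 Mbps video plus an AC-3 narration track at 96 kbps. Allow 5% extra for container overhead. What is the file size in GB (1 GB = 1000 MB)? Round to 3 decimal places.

10.149 GB

110 min = 6600 s
Audio: 96 kbps = 0.096 Mbps.
Total bitrate: 11.62 + 0.096 = 11.716 Mbps.
Stream data: 11.716 Mbps × 6600 s = 77325.6 Mb.
With 5% container overhead: ×1.05.
81,192 Mb ÷ 8 = 10,149 MB → 10.15 GB.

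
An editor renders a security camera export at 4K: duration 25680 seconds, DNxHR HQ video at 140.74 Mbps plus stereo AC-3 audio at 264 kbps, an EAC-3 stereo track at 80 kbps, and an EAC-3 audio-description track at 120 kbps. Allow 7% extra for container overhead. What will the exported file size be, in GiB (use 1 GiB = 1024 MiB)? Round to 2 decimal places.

451.69 GiB

Audio total: 264 + 80 + 120 = 464 kbps = 0.464 Mbps.
Total bitrate: 140.74 + 0.464 = 141.204 Mbps.
Stream data: 141.204 Mbps × 25680 s = 3626118.7 Mb.
With 7% container overhead: ×1.07.
3,879,947 Mb = 484,993,378,800 bytes ÷ 1,073,741,824 = 451.7 GiB.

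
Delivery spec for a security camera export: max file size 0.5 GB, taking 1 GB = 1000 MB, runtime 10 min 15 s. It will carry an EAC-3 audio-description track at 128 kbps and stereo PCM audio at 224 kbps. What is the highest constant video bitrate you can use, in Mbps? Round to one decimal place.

6.2 Mbps

Budget: 0.5 GB = 4000.0 Mb.
10 min 15 s = 615 s
Total bitrate budget: 4000.0 Mb / 615 s = 6.504 Mbps.
Audio total: 128 + 224 = 352 kbps = 0.352 Mbps.
Video: 6.504 − 0.352 = 6.152 Mbps.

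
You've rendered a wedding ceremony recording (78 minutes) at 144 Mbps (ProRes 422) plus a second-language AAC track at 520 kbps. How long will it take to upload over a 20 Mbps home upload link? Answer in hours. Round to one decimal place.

9.4 hours

78 min = 4680 s
Audio: 520 kbps = 0.520 Mbps.
Total bitrate: 144.520 Mbps.
File: 144.520 Mbps × 4680 s = 676353.6 Mb.
At 20 Mbps: 676353.6 / 20 = 33817.7 s ≈ 9.39 hours.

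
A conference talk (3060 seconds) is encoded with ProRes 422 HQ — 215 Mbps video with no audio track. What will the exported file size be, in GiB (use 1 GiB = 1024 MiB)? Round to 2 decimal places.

76.59 GiB

Total bitrate: 215 Mbps.
Stream data: 215.000 Mbps × 3060 s = 657900.0 Mb.
657,900 Mb = 82,237,500,000 bytes ÷ 1,073,741,824 = 76.59 GiB.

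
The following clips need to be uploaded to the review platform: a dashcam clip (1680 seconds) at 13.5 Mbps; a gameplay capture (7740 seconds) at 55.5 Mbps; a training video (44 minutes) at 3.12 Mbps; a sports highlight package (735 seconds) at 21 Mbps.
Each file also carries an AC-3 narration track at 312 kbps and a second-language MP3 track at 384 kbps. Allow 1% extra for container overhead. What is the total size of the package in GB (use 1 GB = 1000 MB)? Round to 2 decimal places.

Audio total: 312 + 384 = 696 kbps = 0.696 Mbps.
dashcam clip: 14.196 Mbps × 1680 s × 1.01 = 24087.8 Mb
gameplay capture: 56.196 Mbps × 7740 s × 1.01 = 439306.6 Mb
training video: 3.816 Mbps × 2640 s × 1.01 = 10175.0 Mb
sports highlight package: 21.696 Mbps × 735 s × 1.01 = 16106.0 Mb
Total: 489675.4 Mb = 61209.4 MB.
= 61.21 GB.

61.21 GB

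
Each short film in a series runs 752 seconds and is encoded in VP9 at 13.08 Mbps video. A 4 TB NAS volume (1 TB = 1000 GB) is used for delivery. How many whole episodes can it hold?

3253

Per item: 13.080 Mbps × 752 s = 9,836 Mb = 1,230 MB.
Capacity: 4 TB = 32,000,000 Mb; 3253.30 items → 3253 complete.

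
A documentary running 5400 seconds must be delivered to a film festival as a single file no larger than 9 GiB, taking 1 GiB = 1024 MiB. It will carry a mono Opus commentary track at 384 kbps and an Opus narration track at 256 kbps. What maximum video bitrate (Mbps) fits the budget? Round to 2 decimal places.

13.68 Mbps

Budget: 9 GiB = 77309.4 Mb.
Total bitrate budget: 77309.4 Mb / 5400 s = 14.317 Mbps.
Audio total: 384 + 256 = 640 kbps = 0.640 Mbps.
Video: 14.317 − 0.640 = 13.677 Mbps.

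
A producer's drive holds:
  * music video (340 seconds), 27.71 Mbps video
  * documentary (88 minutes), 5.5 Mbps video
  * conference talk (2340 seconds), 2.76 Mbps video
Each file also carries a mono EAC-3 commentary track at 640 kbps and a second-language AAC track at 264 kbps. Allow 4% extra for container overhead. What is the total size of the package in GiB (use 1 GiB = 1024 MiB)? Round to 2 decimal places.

Audio total: 640 + 264 = 904 kbps = 0.904 Mbps.
music video: 28.614 Mbps × 340 s × 1.04 = 10117.9 Mb
documentary: 6.404 Mbps × 5280 s × 1.04 = 35165.6 Mb
conference talk: 3.664 Mbps × 2340 s × 1.04 = 8916.7 Mb
Total: 54200.3 Mb = 6775.0 MB.
= 6.310 GiB.

6.31 GiB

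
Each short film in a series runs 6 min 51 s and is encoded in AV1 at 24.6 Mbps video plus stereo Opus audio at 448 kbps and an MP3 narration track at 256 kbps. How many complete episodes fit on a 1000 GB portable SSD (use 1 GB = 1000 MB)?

769

6 min 51 s = 411 s
Audio total: 448 + 256 = 704 kbps = 0.704 Mbps.
Total bitrate: 25.304 Mbps.
Per item: 25.304 Mbps × 411 s = 10,400 Mb = 1,300 MB.
Capacity: 1000 GB = 8,000,000 Mb; 769.23 items → 769 complete.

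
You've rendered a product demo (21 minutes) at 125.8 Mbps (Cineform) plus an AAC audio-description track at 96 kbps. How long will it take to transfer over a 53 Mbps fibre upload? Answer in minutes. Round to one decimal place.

21 min = 1260 s
Audio: 96 kbps = 0.096 Mbps.
Total bitrate: 125.896 Mbps.
File: 125.896 Mbps × 1260 s = 158629.0 Mb.
At 53 Mbps: 158629.0 / 53 = 2993.0 s ≈ 49.9 minutes.

49.9 minutes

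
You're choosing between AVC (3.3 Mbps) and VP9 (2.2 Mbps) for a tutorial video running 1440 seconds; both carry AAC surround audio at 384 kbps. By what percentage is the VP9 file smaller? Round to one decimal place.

Audio: 384 kbps = 0.384 Mbps.
AVC: 3.684 Mbps × 1440 s = 5305.0 Mb = 0.663 GB.
VP9: 2.584 Mbps × 1440 s = 3721.0 Mb = 0.465 GB.
Reduction: (1 − 0.465/0.663) × 100 = 29.86%.

29.9%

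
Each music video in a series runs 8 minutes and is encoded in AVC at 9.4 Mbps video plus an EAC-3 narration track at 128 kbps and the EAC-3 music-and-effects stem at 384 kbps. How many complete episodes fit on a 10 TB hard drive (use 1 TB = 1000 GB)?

8 min = 480 s
Audio total: 128 + 384 = 512 kbps = 0.512 Mbps.
Total bitrate: 9.912 Mbps.
Per item: 9.912 Mbps × 480 s = 4,758 Mb = 594.7 MB.
Capacity: 10 TB = 80,000,000 Mb; 16814.64 items → 16814 complete.

16814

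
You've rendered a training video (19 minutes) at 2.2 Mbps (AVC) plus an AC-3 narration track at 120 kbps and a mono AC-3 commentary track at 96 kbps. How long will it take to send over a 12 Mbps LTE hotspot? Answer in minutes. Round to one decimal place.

19 min = 1140 s
Audio total: 120 + 96 = 216 kbps = 0.216 Mbps.
Total bitrate: 2.416 Mbps.
File: 2.416 Mbps × 1140 s = 2754.2 Mb.
At 12 Mbps: 2754.2 / 12 = 229.5 s ≈ 3.83 minutes.

3.8 minutes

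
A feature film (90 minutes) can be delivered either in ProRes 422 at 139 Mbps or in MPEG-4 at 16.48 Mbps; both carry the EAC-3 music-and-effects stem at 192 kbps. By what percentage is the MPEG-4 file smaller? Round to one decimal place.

88.0%

90 min = 5400 s
Audio: 192 kbps = 0.192 Mbps.
ProRes 422: 139.192 Mbps × 5400 s = 751636.8 Mb = 87.502 GiB.
MPEG-4: 16.672 Mbps × 5400 s = 90028.8 Mb = 10.481 GiB.
Reduction: (1 − 10.481/87.502) × 100 = 88.02%.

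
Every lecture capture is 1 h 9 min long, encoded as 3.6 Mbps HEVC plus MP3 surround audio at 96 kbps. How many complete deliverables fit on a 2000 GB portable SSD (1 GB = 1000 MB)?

1045

1 h 9 min = 69 min = 4140 s
Audio: 96 kbps = 0.096 Mbps.
Total bitrate: 3.696 Mbps.
Per item: 3.696 Mbps × 4140 s = 15,301 Mb = 1,913 MB.
Capacity: 2000 GB = 16,000,000 Mb; 1045.65 items → 1045 complete.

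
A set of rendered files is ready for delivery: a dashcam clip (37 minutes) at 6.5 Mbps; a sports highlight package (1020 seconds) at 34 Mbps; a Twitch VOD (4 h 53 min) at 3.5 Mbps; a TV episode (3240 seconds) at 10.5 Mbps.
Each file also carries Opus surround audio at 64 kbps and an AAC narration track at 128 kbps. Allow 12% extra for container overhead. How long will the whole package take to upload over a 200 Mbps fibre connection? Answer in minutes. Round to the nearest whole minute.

14 minutes

Audio total: 64 + 128 = 192 kbps = 0.192 Mbps.
dashcam clip: 6.692 Mbps × 2220 s × 1.12 = 16639.0 Mb
sports highlight package: 34.192 Mbps × 1020 s × 1.12 = 39060.9 Mb
Twitch VOD: 3.692 Mbps × 17580 s × 1.12 = 72694.0 Mb
TV episode: 10.692 Mbps × 3240 s × 1.12 = 38799.1 Mb
Total: 167193.1 Mb = 20899.1 MB.
At 200 Mbps: 167193.1 / 200 = 836 s ≈ 13.9 minutes.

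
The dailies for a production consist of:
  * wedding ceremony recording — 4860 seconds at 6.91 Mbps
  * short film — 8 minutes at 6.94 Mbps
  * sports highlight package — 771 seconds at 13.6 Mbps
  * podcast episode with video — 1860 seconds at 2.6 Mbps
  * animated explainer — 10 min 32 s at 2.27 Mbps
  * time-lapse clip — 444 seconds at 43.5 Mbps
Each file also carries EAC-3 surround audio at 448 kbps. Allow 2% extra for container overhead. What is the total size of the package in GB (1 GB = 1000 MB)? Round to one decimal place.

9.8 GB

Audio: 448 kbps = 0.448 Mbps.
wedding ceremony recording: 7.358 Mbps × 4860 s × 1.02 = 36475.1 Mb
short film: 7.388 Mbps × 480 s × 1.02 = 3617.2 Mb
sports highlight package: 14.048 Mbps × 771 s × 1.02 = 11047.6 Mb
podcast episode with video: 3.048 Mbps × 1860 s × 1.02 = 5782.7 Mb
animated explainer: 2.718 Mbps × 632 s × 1.02 = 1752.1 Mb
time-lapse clip: 43.948 Mbps × 444 s × 1.02 = 19903.2 Mb
Total: 78577.8 Mb = 9822.2 MB.
= 9.822 GB.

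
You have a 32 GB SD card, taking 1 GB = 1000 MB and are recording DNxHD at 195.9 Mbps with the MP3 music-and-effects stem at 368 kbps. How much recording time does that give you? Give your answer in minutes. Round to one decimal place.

Audio: 368 kbps = 0.368 Mbps.
Total bitrate: 195.9 + 0.368 = 196.268 Mbps.
Capacity: 32 GB = 256,000 Mb.
Recording time: 256,000 / 196.268 = 1,304 s ≈ 21.7 minutes.

21.7 minutes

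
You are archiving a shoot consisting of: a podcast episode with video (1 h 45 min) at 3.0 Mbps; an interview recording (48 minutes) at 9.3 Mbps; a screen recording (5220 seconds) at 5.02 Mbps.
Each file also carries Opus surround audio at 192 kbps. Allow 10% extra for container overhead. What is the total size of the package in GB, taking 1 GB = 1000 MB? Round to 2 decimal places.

10.26 GB

Audio: 192 kbps = 0.192 Mbps.
podcast episode with video: 3.192 Mbps × 6300 s × 1.10 = 22120.6 Mb
interview recording: 9.492 Mbps × 2880 s × 1.10 = 30070.7 Mb
screen recording: 5.212 Mbps × 5220 s × 1.10 = 29927.3 Mb
Total: 82118.5 Mb = 10264.8 MB.
= 10.26 GB.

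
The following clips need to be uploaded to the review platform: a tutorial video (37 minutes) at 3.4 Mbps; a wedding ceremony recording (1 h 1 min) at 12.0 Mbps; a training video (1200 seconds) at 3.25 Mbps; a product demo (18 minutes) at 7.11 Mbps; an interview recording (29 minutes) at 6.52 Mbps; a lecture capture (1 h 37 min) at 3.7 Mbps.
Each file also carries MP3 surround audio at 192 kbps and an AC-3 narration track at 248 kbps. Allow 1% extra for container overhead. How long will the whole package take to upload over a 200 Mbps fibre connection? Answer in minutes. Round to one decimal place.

Audio total: 192 + 248 = 440 kbps = 0.440 Mbps.
tutorial video: 3.840 Mbps × 2220 s × 1.01 = 8610.0 Mb
wedding ceremony recording: 12.440 Mbps × 3660 s × 1.01 = 45985.7 Mb
training video: 3.690 Mbps × 1200 s × 1.01 = 4472.3 Mb
product demo: 7.550 Mbps × 1080 s × 1.01 = 8235.5 Mb
interview recording: 6.960 Mbps × 1740 s × 1.01 = 12231.5 Mb
lecture capture: 4.140 Mbps × 5820 s × 1.01 = 24335.7 Mb
Total: 103870.8 Mb = 12983.9 MB.
At 200 Mbps: 103870.8 / 200 = 519 s ≈ 8.66 minutes.

8.7 minutes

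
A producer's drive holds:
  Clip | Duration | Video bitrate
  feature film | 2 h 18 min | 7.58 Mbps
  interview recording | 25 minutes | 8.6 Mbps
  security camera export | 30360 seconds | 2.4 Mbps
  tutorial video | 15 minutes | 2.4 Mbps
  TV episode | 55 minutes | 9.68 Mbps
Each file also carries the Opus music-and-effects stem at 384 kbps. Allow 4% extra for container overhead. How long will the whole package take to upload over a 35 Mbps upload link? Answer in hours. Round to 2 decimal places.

Audio: 384 kbps = 0.384 Mbps.
feature film: 7.964 Mbps × 8280 s × 1.04 = 68579.6 Mb
interview recording: 8.984 Mbps × 1500 s × 1.04 = 14015.0 Mb
security camera export: 2.784 Mbps × 30360 s × 1.04 = 87903.1 Mb
tutorial video: 2.784 Mbps × 900 s × 1.04 = 2605.8 Mb
TV episode: 10.064 Mbps × 3300 s × 1.04 = 34539.6 Mb
Total: 207643.2 Mb = 25955.4 MB.
At 35 Mbps: 207643.2 / 35 = 5933 s ≈ 1.65 hours.

1.65 hours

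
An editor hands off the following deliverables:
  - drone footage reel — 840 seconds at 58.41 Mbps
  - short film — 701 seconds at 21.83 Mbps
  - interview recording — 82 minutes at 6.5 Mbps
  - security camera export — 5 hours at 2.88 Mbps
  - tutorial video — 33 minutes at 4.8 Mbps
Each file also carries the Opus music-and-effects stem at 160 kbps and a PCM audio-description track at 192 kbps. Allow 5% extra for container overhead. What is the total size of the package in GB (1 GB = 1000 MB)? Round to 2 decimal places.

21.92 GB

Audio total: 160 + 192 = 352 kbps = 0.352 Mbps.
drone footage reel: 58.762 Mbps × 840 s × 1.05 = 51828.1 Mb
short film: 22.182 Mbps × 701 s × 1.05 = 16327.1 Mb
interview recording: 6.852 Mbps × 4920 s × 1.05 = 35397.4 Mb
security camera export: 3.232 Mbps × 18000 s × 1.05 = 61084.8 Mb
tutorial video: 5.152 Mbps × 1980 s × 1.05 = 10711.0 Mb
Total: 175348.4 Mb = 21918.5 MB.
= 21.92 GB.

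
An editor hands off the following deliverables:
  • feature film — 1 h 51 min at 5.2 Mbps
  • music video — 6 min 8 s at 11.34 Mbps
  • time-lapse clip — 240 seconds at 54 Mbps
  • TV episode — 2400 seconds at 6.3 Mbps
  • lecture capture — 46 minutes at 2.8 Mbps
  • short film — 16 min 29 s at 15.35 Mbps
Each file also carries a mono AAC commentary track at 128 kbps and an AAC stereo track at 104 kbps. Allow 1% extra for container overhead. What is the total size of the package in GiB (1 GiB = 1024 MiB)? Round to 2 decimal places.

Audio total: 128 + 104 = 232 kbps = 0.232 Mbps.
feature film: 5.432 Mbps × 6660 s × 1.01 = 36538.9 Mb
music video: 11.572 Mbps × 368 s × 1.01 = 4301.1 Mb
time-lapse clip: 54.232 Mbps × 240 s × 1.01 = 13145.8 Mb
TV episode: 6.532 Mbps × 2400 s × 1.01 = 15833.6 Mb
lecture capture: 3.032 Mbps × 2760 s × 1.01 = 8452.0 Mb
short film: 15.582 Mbps × 989 s × 1.01 = 15564.7 Mb
Total: 93836.1 Mb = 11729.5 MB.
= 10.92 GiB.

10.92 GiB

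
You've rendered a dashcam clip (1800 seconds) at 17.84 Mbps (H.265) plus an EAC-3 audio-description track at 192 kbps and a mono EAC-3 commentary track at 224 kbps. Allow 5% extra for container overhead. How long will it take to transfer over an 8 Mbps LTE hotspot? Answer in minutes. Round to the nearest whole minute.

Audio total: 192 + 224 = 416 kbps = 0.416 Mbps.
Total bitrate: 18.256 Mbps.
File: 18.256 Mbps × 1800 s = 32860.8 Mb.
With 5% container overhead: ×1.05. → 34503.8 Mb.
At 8 Mbps: 34503.8 / 8 = 4313.0 s ≈ 71.9 minutes.

72 minutes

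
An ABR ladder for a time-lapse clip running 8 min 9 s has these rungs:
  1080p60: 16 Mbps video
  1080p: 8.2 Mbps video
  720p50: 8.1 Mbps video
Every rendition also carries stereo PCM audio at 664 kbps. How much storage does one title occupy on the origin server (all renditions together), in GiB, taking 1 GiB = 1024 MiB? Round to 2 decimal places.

8 min 9 s = 489 s
Audio: 664 kbps = 0.664 Mbps.
Sum of rendition bitrates: (16+0.664) + (8.2+0.664) + (8.1+0.664) = 34.292 Mbps.
× 489 s = 16,769 Mb = 2,096 MB = 1.952 GiB.

1.95 GiB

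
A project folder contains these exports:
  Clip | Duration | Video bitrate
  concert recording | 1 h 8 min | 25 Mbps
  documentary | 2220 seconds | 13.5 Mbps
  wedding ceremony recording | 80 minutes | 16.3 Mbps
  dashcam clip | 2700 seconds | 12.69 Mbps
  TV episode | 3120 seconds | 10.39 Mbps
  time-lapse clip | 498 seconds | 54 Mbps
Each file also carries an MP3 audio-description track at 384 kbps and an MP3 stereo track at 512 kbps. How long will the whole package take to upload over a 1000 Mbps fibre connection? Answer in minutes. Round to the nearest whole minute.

Audio total: 384 + 512 = 896 kbps = 0.896 Mbps.
concert recording: 25.896 Mbps × 4080 s = 105655.7 Mb
documentary: 14.396 Mbps × 2220 s = 31959.1 Mb
wedding ceremony recording: 17.196 Mbps × 4800 s = 82540.8 Mb
dashcam clip: 13.586 Mbps × 2700 s = 36682.2 Mb
TV episode: 11.286 Mbps × 3120 s = 35212.3 Mb
time-lapse clip: 54.896 Mbps × 498 s = 27338.2 Mb
Total: 319388.3 Mb = 39923.5 MB.
At 1000 Mbps: 319388.3 / 1000 = 319 s ≈ 5.32 minutes.

5 minutes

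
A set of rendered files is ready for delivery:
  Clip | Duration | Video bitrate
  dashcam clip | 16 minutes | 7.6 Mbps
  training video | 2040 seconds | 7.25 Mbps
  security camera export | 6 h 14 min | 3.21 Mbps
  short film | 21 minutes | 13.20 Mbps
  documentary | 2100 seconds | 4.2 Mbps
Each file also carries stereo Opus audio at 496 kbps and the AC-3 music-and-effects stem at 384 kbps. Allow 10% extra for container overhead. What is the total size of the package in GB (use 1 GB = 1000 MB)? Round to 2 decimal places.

Audio total: 496 + 384 = 880 kbps = 0.880 Mbps.
dashcam clip: 8.480 Mbps × 960 s × 1.10 = 8954.9 Mb
training video: 8.130 Mbps × 2040 s × 1.10 = 18243.7 Mb
security camera export: 4.090 Mbps × 22440 s × 1.10 = 100957.6 Mb
short film: 14.080 Mbps × 1260 s × 1.10 = 19514.9 Mb
documentary: 5.080 Mbps × 2100 s × 1.10 = 11734.8 Mb
Total: 159405.8 Mb = 19925.7 MB.
= 19.93 GB.

19.93 GB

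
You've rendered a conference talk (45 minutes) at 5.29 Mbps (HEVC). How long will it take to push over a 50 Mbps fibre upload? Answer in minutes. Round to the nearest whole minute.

5 minutes

45 min = 2700 s
File: 5.290 Mbps × 2700 s = 14283.0 Mb.
At 50 Mbps: 14283.0 / 50 = 285.7 s ≈ 4.76 minutes.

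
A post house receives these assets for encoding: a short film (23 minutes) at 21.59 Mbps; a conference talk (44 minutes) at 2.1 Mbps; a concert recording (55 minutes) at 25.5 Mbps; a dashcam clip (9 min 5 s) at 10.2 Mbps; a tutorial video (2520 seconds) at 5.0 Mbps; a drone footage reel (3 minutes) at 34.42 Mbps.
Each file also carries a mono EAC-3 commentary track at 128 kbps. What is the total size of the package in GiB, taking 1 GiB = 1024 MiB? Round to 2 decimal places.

Audio: 128 kbps = 0.128 Mbps.
short film: 21.718 Mbps × 1380 s = 29970.8 Mb
conference talk: 2.228 Mbps × 2640 s = 5881.9 Mb
concert recording: 25.628 Mbps × 3300 s = 84572.4 Mb
dashcam clip: 10.328 Mbps × 545 s = 5628.8 Mb
tutorial video: 5.128 Mbps × 2520 s = 12922.6 Mb
drone footage reel: 34.548 Mbps × 180 s = 6218.6 Mb
Total: 145195.1 Mb = 18149.4 MB.
= 16.90 GiB.

16.90 GiB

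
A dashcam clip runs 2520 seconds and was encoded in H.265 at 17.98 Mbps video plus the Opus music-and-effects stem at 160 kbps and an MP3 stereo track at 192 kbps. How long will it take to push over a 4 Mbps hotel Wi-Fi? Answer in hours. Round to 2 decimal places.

Audio total: 160 + 192 = 352 kbps = 0.352 Mbps.
Total bitrate: 18.332 Mbps.
File: 18.332 Mbps × 2520 s = 46196.6 Mb.
At 4 Mbps: 46196.6 / 4 = 11549.2 s ≈ 3.21 hours.

3.21 hours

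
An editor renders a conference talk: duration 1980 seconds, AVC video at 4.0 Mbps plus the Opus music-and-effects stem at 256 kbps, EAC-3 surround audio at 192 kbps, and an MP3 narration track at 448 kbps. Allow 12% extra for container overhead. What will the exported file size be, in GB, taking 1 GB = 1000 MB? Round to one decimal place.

Audio total: 256 + 192 + 448 = 896 kbps = 0.896 Mbps.
Total bitrate: 4.0 + 0.896 = 4.896 Mbps.
Stream data: 4.896 Mbps × 1980 s = 9694.1 Mb.
With 12% container overhead: ×1.12.
10,857 Mb ÷ 8 = 1,357 MB → 1.357 GB.

1.4 GB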